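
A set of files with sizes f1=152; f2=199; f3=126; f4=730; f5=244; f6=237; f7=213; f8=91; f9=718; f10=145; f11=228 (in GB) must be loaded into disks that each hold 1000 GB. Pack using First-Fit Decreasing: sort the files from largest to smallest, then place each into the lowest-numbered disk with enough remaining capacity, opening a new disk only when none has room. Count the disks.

Sorted descending: 730, 718, 244, 237, 228, 213, 199, 152, 145, 126, 91.
730 GB → disk 1 (remaining 270 GB)
718 GB → disk 2 (remaining 282 GB)
244 GB → disk 1 (remaining 26 GB)
237 GB → disk 2 (remaining 45 GB)
228 GB → disk 3 (remaining 772 GB)
213 GB → disk 3 (remaining 559 GB)
199 GB → disk 3 (remaining 360 GB)
152 GB → disk 3 (remaining 208 GB)
145 GB → disk 3 (remaining 63 GB)
126 GB → disk 4 (remaining 874 GB)
91 GB → disk 4 (remaining 783 GB)

4 disks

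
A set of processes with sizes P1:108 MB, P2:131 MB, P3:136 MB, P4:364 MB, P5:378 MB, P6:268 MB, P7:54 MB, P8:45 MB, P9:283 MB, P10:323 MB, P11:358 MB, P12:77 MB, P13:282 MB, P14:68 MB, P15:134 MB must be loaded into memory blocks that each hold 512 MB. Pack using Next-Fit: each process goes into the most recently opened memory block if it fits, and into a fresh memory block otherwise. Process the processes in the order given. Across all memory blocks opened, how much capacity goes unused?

1087

Put P1 (108 MB) in memory block 1; 404 MB remain.
Put P2 (131 MB) in memory block 1; 273 MB remain.
Put P3 (136 MB) in memory block 1; 137 MB remain.
Put P4 (364 MB) in memory block 2; 148 MB remain.
Put P5 (378 MB) in memory block 3; 134 MB remain.
Put P6 (268 MB) in memory block 4; 244 MB remain.
Put P7 (54 MB) in memory block 4; 190 MB remain.
Put P8 (45 MB) in memory block 4; 145 MB remain.
Put P9 (283 MB) in memory block 5; 229 MB remain.
Put P10 (323 MB) in memory block 6; 189 MB remain.
Put P11 (358 MB) in memory block 7; 154 MB remain.
Put P12 (77 MB) in memory block 7; 77 MB remain.
Put P13 (282 MB) in memory block 8; 230 MB remain.
Put P14 (68 MB) in memory block 8; 162 MB remain.
Put P15 (134 MB) in memory block 8; 28 MB remain.
8 memory blocks × 512 MB = 4096 MB; used 3009 MB; unused 1087 MB.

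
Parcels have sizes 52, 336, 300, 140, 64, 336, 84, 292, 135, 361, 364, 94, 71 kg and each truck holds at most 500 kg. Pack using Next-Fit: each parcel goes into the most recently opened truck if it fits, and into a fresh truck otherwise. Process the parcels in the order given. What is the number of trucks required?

7

Put 52 kg in truck 1; 448 kg remain.
Put 336 kg in truck 1; 112 kg remain.
Put 300 kg in truck 2; 200 kg remain.
Put 140 kg in truck 2; 60 kg remain.
Put 64 kg in truck 3; 436 kg remain.
Put 336 kg in truck 3; 100 kg remain.
Put 84 kg in truck 3; 16 kg remain.
Put 292 kg in truck 4; 208 kg remain.
Put 135 kg in truck 4; 73 kg remain.
Put 361 kg in truck 5; 139 kg remain.
Put 364 kg in truck 6; 136 kg remain.
Put 94 kg in truck 6; 42 kg remain.
Put 71 kg in truck 7; 429 kg remain.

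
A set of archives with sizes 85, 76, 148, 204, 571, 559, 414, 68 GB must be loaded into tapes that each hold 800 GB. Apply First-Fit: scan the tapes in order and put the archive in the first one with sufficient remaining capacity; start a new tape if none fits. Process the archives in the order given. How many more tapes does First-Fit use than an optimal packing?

1

First-Fit: [85,76,148,204,68] [571] [559] [414] → 4 tapes.
Total size 2125 GB; any packing needs at least ⌈2125/800⌉ = 3 tapes.
An optimal packing achieves that bound: [571,204] [559,148,85] [414,76,68] → 3 tapes.
Excess: 4 − 3 = 1.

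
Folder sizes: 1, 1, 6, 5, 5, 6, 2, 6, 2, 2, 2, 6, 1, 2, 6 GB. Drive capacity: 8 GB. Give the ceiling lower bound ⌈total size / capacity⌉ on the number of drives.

Total size = 1 + 1 + 6 + 5 + 5 + 6 + 2 + 6 + 2 + 2 + 2 + 6 + 1 + 2 + 6 = 53 GB.
⌈53 / 8⌉ = 7.

7 drives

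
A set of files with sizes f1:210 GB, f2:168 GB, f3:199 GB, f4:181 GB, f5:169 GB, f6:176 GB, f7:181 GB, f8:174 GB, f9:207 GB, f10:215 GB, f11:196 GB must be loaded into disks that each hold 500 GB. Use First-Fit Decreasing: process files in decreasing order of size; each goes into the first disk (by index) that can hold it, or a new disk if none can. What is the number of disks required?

6 disks

Sorted descending: 215, 210, 207, 199, 196, 181, 181, 176, 174, 169, 168.
disk 1: place 215 GB, 285 GB left
disk 1: place 210 GB, 75 GB left
disk 2: place 207 GB, 293 GB left
disk 2: place 199 GB, 94 GB left
disk 3: place 196 GB, 304 GB left
disk 3: place 181 GB, 123 GB left
disk 4: place 181 GB, 319 GB left
disk 4: place 176 GB, 143 GB left
disk 5: place 174 GB, 326 GB left
disk 5: place 169 GB, 157 GB left
disk 6: place 168 GB, 332 GB left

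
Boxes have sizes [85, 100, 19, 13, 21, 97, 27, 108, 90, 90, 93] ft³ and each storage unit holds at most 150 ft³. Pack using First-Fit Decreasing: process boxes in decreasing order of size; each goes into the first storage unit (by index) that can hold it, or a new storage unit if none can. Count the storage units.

Sorted descending: 108, 100, 97, 93, 90, 90, 85, 27, 21, 19, 13.
Put 108 ft³ in storage unit 1; 42 ft³ remain.
Put 100 ft³ in storage unit 2; 50 ft³ remain.
Put 97 ft³ in storage unit 3; 53 ft³ remain.
Put 93 ft³ in storage unit 4; 57 ft³ remain.
Put 90 ft³ in storage unit 5; 60 ft³ remain.
Put 90 ft³ in storage unit 6; 60 ft³ remain.
Put 85 ft³ in storage unit 7; 65 ft³ remain.
Put 27 ft³ in storage unit 1; 15 ft³ remain.
Put 21 ft³ in storage unit 2; 29 ft³ remain.
Put 19 ft³ in storage unit 2; 10 ft³ remain.
Put 13 ft³ in storage unit 1; 2 ft³ remain.

7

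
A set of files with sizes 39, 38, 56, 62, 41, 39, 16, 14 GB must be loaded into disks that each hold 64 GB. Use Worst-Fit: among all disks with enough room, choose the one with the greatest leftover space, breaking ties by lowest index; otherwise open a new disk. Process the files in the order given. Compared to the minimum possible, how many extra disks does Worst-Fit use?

Worst-Fit: [39,14] [38,16] [56] [62] [41] [39] → 6 disks.
6 files exceed 32 GB (half the capacity), and no two of those can share a disk, so at least 6 disks are needed.
So 6 is already optimal.

0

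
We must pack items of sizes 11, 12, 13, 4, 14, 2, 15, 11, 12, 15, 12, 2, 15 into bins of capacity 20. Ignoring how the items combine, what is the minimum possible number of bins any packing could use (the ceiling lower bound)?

7

Total size = 11 + 12 + 13 + 4 + 14 + 2 + 15 + 11 + 12 + 15 + 12 + 2 + 15 = 138.
⌈138 / 20⌉ = 7.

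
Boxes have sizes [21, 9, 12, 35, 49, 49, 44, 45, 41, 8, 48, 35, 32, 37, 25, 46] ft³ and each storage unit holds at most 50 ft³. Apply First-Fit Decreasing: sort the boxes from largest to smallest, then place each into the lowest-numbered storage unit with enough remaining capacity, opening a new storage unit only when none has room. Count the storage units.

12

Sorted descending: 49, 49, 48, 46, 45, 44, 41, 37, 35, 35, 32, 25, 21, 12, 9, 8.
Put 49 ft³ in storage unit 1; 1 ft³ remain.
Put 49 ft³ in storage unit 2; 1 ft³ remain.
Put 48 ft³ in storage unit 3; 2 ft³ remain.
Put 46 ft³ in storage unit 4; 4 ft³ remain.
Put 45 ft³ in storage unit 5; 5 ft³ remain.
Put 44 ft³ in storage unit 6; 6 ft³ remain.
Put 41 ft³ in storage unit 7; 9 ft³ remain.
Put 37 ft³ in storage unit 8; 13 ft³ remain.
Put 35 ft³ in storage unit 9; 15 ft³ remain.
Put 35 ft³ in storage unit 10; 15 ft³ remain.
Put 32 ft³ in storage unit 11; 18 ft³ remain.
Put 25 ft³ in storage unit 12; 25 ft³ remain.
Put 21 ft³ in storage unit 12; 4 ft³ remain.
Put 12 ft³ in storage unit 8; 1 ft³ remain.
Put 9 ft³ in storage unit 7; 0 ft³ remain.
Put 8 ft³ in storage unit 9; 7 ft³ remain.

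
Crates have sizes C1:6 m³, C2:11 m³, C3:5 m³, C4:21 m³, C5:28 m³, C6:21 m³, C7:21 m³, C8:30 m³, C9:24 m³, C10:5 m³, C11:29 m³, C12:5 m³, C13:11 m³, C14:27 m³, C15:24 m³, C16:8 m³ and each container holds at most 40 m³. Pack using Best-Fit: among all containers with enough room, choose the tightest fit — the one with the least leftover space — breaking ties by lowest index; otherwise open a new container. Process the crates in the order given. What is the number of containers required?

10

container 1: place C1 (6 m³), 34 m³ left
container 1: place C2 (11 m³), 23 m³ left
container 1: place C3 (5 m³), 18 m³ left
container 2: place C4 (21 m³), 19 m³ left
container 3: place C5 (28 m³), 12 m³ left
container 4: place C6 (21 m³), 19 m³ left
container 5: place C7 (21 m³), 19 m³ left
container 6: place C8 (30 m³), 10 m³ left
container 7: place C9 (24 m³), 16 m³ left
container 6: place C10 (5 m³), 5 m³ left
container 8: place C11 (29 m³), 11 m³ left
container 6: place C12 (5 m³), 0 m³ left
container 8: place C13 (11 m³), 0 m³ left
container 9: place C14 (27 m³), 13 m³ left
container 10: place C15 (24 m³), 16 m³ left
container 3: place C16 (8 m³), 4 m³ left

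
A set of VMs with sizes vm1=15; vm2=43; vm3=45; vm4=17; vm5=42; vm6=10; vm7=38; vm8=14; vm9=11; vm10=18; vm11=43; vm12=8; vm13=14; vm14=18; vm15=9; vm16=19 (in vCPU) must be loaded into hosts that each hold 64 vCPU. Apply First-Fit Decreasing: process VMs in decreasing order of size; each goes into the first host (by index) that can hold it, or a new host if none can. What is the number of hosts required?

Sorted descending: 45, 43, 43, 42, 38, 19, 18, 18, 17, 15, 14, 14, 11, 10, 9, 8.
Put 45 vCPU in host 1; 19 vCPU remain.
Put 43 vCPU in host 2; 21 vCPU remain.
Put 43 vCPU in host 3; 21 vCPU remain.
Put 42 vCPU in host 4; 22 vCPU remain.
Put 38 vCPU in host 5; 26 vCPU remain.
Put 19 vCPU in host 1; 0 vCPU remain.
Put 18 vCPU in host 2; 3 vCPU remain.
Put 18 vCPU in host 3; 3 vCPU remain.
Put 17 vCPU in host 4; 5 vCPU remain.
Put 15 vCPU in host 5; 11 vCPU remain.
Put 14 vCPU in host 6; 50 vCPU remain.
Put 14 vCPU in host 6; 36 vCPU remain.
Put 11 vCPU in host 5; 0 vCPU remain.
Put 10 vCPU in host 6; 26 vCPU remain.
Put 9 vCPU in host 6; 17 vCPU remain.
Put 8 vCPU in host 6; 9 vCPU remain.
Final hosts: [45,19] [43,18] [43,18] [42,17] [38,15,11] [14,14,10,9,8].

6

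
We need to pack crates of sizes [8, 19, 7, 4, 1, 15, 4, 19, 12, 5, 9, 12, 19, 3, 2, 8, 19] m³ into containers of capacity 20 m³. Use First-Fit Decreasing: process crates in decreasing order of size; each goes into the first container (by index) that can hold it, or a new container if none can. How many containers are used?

Sorted descending: 19, 19, 19, 19, 15, 12, 12, 9, 8, 8, 7, 5, 4, 4, 3, 2, 1.
19 m³ → container 1 (remaining 1 m³)
19 m³ → container 2 (remaining 1 m³)
19 m³ → container 3 (remaining 1 m³)
19 m³ → container 4 (remaining 1 m³)
15 m³ → container 5 (remaining 5 m³)
12 m³ → container 6 (remaining 8 m³)
12 m³ → container 7 (remaining 8 m³)
9 m³ → container 8 (remaining 11 m³)
8 m³ → container 6 (remaining 0 m³)
8 m³ → container 7 (remaining 0 m³)
7 m³ → container 8 (remaining 4 m³)
5 m³ → container 5 (remaining 0 m³)
4 m³ → container 8 (remaining 0 m³)
4 m³ → container 9 (remaining 16 m³)
3 m³ → container 9 (remaining 13 m³)
2 m³ → container 9 (remaining 11 m³)
1 m³ → container 1 (remaining 0 m³)

9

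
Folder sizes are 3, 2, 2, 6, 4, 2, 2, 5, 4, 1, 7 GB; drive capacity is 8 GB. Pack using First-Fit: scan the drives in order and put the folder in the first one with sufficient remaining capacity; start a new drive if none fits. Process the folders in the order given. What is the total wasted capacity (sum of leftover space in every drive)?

10

drive 1: place 3 GB, 5 GB left
drive 1: place 2 GB, 3 GB left
drive 1: place 2 GB, 1 GB left
drive 2: place 6 GB, 2 GB left
drive 3: place 4 GB, 4 GB left
drive 2: place 2 GB, 0 GB left
drive 3: place 2 GB, 2 GB left
drive 4: place 5 GB, 3 GB left
drive 5: place 4 GB, 4 GB left
drive 1: place 1 GB, 0 GB left
drive 6: place 7 GB, 1 GB left
6 drives × 8 GB = 48 GB; used 38 GB; unused 10 GB.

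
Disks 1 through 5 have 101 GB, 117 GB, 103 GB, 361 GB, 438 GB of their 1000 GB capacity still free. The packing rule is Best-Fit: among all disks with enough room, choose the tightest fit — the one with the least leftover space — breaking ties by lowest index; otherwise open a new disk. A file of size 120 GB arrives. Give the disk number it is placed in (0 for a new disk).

4

Disks with room: disk 4 (361 GB), disk 5 (438 GB).
Tightest fit is disk 4 with 361 GB free.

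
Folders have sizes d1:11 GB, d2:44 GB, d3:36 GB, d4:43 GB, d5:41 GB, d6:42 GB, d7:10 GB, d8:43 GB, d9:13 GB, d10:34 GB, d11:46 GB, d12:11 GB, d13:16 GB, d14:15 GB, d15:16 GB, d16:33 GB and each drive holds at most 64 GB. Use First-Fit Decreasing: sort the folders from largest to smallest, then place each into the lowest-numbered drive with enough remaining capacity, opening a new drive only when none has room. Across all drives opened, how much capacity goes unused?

122

Sorted descending: 46, 44, 43, 43, 42, 41, 36, 34, 33, 16, 16, 15, 13, 11, 11, 10.
46 GB → drive 1 (remaining 18 GB)
44 GB → drive 2 (remaining 20 GB)
43 GB → drive 3 (remaining 21 GB)
43 GB → drive 4 (remaining 21 GB)
42 GB → drive 5 (remaining 22 GB)
41 GB → drive 6 (remaining 23 GB)
36 GB → drive 7 (remaining 28 GB)
34 GB → drive 8 (remaining 30 GB)
33 GB → drive 9 (remaining 31 GB)
16 GB → drive 1 (remaining 2 GB)
16 GB → drive 2 (remaining 4 GB)
15 GB → drive 3 (remaining 6 GB)
13 GB → drive 4 (remaining 8 GB)
11 GB → drive 5 (remaining 11 GB)
11 GB → drive 5 (remaining 0 GB)
10 GB → drive 6 (remaining 13 GB)
9 drives × 64 GB = 576 GB; used 454 GB; unused 122 GB.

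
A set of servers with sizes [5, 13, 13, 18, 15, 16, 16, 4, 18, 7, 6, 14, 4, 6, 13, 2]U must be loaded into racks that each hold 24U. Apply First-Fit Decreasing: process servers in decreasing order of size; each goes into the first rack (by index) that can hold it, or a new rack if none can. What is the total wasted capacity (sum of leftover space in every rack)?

Sorted descending: 18, 18, 16, 16, 15, 14, 13, 13, 13, 7, 6, 6, 5, 4, 4, 2.
Put 18U in rack 1; 6U remain.
Put 18U in rack 2; 6U remain.
Put 16U in rack 3; 8U remain.
Put 16U in rack 4; 8U remain.
Put 15U in rack 5; 9U remain.
Put 14U in rack 6; 10U remain.
Put 13U in rack 7; 11U remain.
Put 13U in rack 8; 11U remain.
Put 13U in rack 9; 11U remain.
Put 7U in rack 3; 1U remain.
Put 6U in rack 1; 0U remain.
Put 6U in rack 2; 0U remain.
Put 5U in rack 4; 3U remain.
Put 4U in rack 5; 5U remain.
Put 4U in rack 5; 1U remain.
Put 2U in rack 4; 1U remain.
9 racks × 24U = 216U; used 170U; unused 46U.

46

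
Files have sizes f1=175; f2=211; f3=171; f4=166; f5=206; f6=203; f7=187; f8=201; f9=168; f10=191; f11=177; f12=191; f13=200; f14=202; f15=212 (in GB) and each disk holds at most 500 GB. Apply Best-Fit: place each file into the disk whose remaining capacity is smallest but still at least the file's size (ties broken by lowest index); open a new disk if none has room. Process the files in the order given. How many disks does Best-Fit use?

8

f1 (175 GB) → disk 1 (remaining 325 GB)
f2 (211 GB) → disk 1 (remaining 114 GB)
f3 (171 GB) → disk 2 (remaining 329 GB)
f4 (166 GB) → disk 2 (remaining 163 GB)
f5 (206 GB) → disk 3 (remaining 294 GB)
f6 (203 GB) → disk 3 (remaining 91 GB)
f7 (187 GB) → disk 4 (remaining 313 GB)
f8 (201 GB) → disk 4 (remaining 112 GB)
f9 (168 GB) → disk 5 (remaining 332 GB)
f10 (191 GB) → disk 5 (remaining 141 GB)
f11 (177 GB) → disk 6 (remaining 323 GB)
f12 (191 GB) → disk 6 (remaining 132 GB)
f13 (200 GB) → disk 7 (remaining 300 GB)
f14 (202 GB) → disk 7 (remaining 98 GB)
f15 (212 GB) → disk 8 (remaining 288 GB)
Final disks: [175,211] [171,166] [206,203] [187,201] [168,191] [177,191] [200,202] [212].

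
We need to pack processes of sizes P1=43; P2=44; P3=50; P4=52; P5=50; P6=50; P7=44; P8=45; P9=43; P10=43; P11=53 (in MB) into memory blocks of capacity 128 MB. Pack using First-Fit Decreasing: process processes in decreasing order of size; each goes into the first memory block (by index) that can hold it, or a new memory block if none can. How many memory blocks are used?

6

Sorted descending: 53, 52, 50, 50, 50, 45, 44, 44, 43, 43, 43.
53 MB → memory block 1 (remaining 75 MB)
52 MB → memory block 1 (remaining 23 MB)
50 MB → memory block 2 (remaining 78 MB)
50 MB → memory block 2 (remaining 28 MB)
50 MB → memory block 3 (remaining 78 MB)
45 MB → memory block 3 (remaining 33 MB)
44 MB → memory block 4 (remaining 84 MB)
44 MB → memory block 4 (remaining 40 MB)
43 MB → memory block 5 (remaining 85 MB)
43 MB → memory block 5 (remaining 42 MB)
43 MB → memory block 6 (remaining 85 MB)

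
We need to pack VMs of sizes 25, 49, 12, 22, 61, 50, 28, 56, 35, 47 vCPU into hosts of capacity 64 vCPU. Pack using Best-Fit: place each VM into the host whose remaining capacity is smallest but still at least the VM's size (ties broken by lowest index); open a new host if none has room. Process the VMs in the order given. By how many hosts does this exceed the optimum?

0

Best-Fit: [25,22] [49,12] [61] [50] [28,35] [56] [47] → 7 hosts.
Total size 385 vCPU; any packing needs at least ⌈385/64⌉ = 7 hosts.
So 7 is already optimal.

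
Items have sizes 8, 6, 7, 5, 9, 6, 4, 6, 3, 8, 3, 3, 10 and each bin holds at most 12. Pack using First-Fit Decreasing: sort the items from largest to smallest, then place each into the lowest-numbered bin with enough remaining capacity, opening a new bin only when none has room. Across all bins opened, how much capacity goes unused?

6

Sorted descending: 10, 9, 8, 8, 7, 6, 6, 6, 5, 4, 3, 3, 3.
10 → bin 1 (remaining 2)
9 → bin 2 (remaining 3)
8 → bin 3 (remaining 4)
8 → bin 4 (remaining 4)
7 → bin 5 (remaining 5)
6 → bin 6 (remaining 6)
6 → bin 6 (remaining 0)
6 → bin 7 (remaining 6)
5 → bin 5 (remaining 0)
4 → bin 3 (remaining 0)
3 → bin 2 (remaining 0)
3 → bin 4 (remaining 1)
3 → bin 7 (remaining 3)
7 bins × 12 = 84; used 78; unused 6.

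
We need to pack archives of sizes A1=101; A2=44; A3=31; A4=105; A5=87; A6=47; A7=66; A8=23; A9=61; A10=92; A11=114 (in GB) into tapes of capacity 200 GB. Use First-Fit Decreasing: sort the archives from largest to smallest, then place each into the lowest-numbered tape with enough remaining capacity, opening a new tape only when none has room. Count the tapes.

5

Sorted descending: 114, 105, 101, 92, 87, 66, 61, 47, 44, 31, 23.
Put 114 GB in tape 1; 86 GB remain.
Put 105 GB in tape 2; 95 GB remain.
Put 101 GB in tape 3; 99 GB remain.
Put 92 GB in tape 2; 3 GB remain.
Put 87 GB in tape 3; 12 GB remain.
Put 66 GB in tape 1; 20 GB remain.
Put 61 GB in tape 4; 139 GB remain.
Put 47 GB in tape 4; 92 GB remain.
Put 44 GB in tape 4; 48 GB remain.
Put 31 GB in tape 4; 17 GB remain.
Put 23 GB in tape 5; 177 GB remain.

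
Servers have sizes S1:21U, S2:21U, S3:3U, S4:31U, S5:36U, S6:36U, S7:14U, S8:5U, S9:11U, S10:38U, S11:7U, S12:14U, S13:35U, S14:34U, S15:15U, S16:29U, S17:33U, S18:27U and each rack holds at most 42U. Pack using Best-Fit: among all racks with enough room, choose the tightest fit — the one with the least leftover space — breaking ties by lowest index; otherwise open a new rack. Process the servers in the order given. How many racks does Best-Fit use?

S1 (21U) → rack 1 (remaining 21U)
S2 (21U) → rack 1 (remaining 0U)
S3 (3U) → rack 2 (remaining 39U)
S4 (31U) → rack 2 (remaining 8U)
S5 (36U) → rack 3 (remaining 6U)
S6 (36U) → rack 4 (remaining 6U)
S7 (14U) → rack 5 (remaining 28U)
S8 (5U) → rack 3 (remaining 1U)
S9 (11U) → rack 5 (remaining 17U)
S10 (38U) → rack 6 (remaining 4U)
S11 (7U) → rack 2 (remaining 1U)
S12 (14U) → rack 5 (remaining 3U)
S13 (35U) → rack 7 (remaining 7U)
S14 (34U) → rack 8 (remaining 8U)
S15 (15U) → rack 9 (remaining 27U)
S16 (29U) → rack 10 (remaining 13U)
S17 (33U) → rack 11 (remaining 9U)
S18 (27U) → rack 9 (remaining 0U)

11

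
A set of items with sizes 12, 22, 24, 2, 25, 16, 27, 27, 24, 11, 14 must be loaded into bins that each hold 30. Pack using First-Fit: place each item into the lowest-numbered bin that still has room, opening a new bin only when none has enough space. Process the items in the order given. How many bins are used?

12 → bin 1 (remaining 18)
22 → bin 2 (remaining 8)
24 → bin 3 (remaining 6)
2 → bin 1 (remaining 16)
25 → bin 4 (remaining 5)
16 → bin 1 (remaining 0)
27 → bin 5 (remaining 3)
27 → bin 6 (remaining 3)
24 → bin 7 (remaining 6)
11 → bin 8 (remaining 19)
14 → bin 8 (remaining 5)

8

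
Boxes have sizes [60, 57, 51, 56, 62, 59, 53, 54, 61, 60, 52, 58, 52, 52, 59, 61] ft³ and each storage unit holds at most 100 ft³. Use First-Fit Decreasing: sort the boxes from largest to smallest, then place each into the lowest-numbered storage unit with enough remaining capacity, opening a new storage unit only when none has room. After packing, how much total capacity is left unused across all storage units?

Sorted descending: 62, 61, 61, 60, 60, 59, 59, 58, 57, 56, 54, 53, 52, 52, 52, 51.
Put 62 ft³ in storage unit 1; 38 ft³ remain.
Put 61 ft³ in storage unit 2; 39 ft³ remain.
Put 61 ft³ in storage unit 3; 39 ft³ remain.
Put 60 ft³ in storage unit 4; 40 ft³ remain.
Put 60 ft³ in storage unit 5; 40 ft³ remain.
Put 59 ft³ in storage unit 6; 41 ft³ remain.
Put 59 ft³ in storage unit 7; 41 ft³ remain.
Put 58 ft³ in storage unit 8; 42 ft³ remain.
Put 57 ft³ in storage unit 9; 43 ft³ remain.
Put 56 ft³ in storage unit 10; 44 ft³ remain.
Put 54 ft³ in storage unit 11; 46 ft³ remain.
Put 53 ft³ in storage unit 12; 47 ft³ remain.
Put 52 ft³ in storage unit 13; 48 ft³ remain.
Put 52 ft³ in storage unit 14; 48 ft³ remain.
Put 52 ft³ in storage unit 15; 48 ft³ remain.
Put 51 ft³ in storage unit 16; 49 ft³ remain.
16 storage units × 100 ft³ = 1600 ft³; used 907 ft³; unused 693 ft³.

693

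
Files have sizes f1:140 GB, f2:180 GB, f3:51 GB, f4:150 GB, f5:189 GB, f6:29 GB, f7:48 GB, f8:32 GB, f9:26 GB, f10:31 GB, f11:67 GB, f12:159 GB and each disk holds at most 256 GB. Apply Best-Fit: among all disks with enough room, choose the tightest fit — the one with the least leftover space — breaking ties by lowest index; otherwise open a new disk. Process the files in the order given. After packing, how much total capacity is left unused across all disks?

178

disk 1: place f1 (140 GB), 116 GB left
disk 2: place f2 (180 GB), 76 GB left
disk 2: place f3 (51 GB), 25 GB left
disk 3: place f4 (150 GB), 106 GB left
disk 4: place f5 (189 GB), 67 GB left
disk 4: place f6 (29 GB), 38 GB left
disk 3: place f7 (48 GB), 58 GB left
disk 4: place f8 (32 GB), 6 GB left
disk 3: place f9 (26 GB), 32 GB left
disk 3: place f10 (31 GB), 1 GB left
disk 1: place f11 (67 GB), 49 GB left
disk 5: place f12 (159 GB), 97 GB left
5 disks × 256 GB = 1280 GB; used 1102 GB; unused 178 GB.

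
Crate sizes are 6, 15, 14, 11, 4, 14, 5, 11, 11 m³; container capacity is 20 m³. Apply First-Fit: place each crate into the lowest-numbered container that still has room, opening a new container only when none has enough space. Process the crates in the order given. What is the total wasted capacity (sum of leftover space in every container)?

Put 6 m³ in container 1; 14 m³ remain.
Put 15 m³ in container 2; 5 m³ remain.
Put 14 m³ in container 1; 0 m³ remain.
Put 11 m³ in container 3; 9 m³ remain.
Put 4 m³ in container 2; 1 m³ remain.
Put 14 m³ in container 4; 6 m³ remain.
Put 5 m³ in container 3; 4 m³ remain.
Put 11 m³ in container 5; 9 m³ remain.
Put 11 m³ in container 6; 9 m³ remain.
6 containers × 20 m³ = 120 m³; used 91 m³; unused 29 m³.

29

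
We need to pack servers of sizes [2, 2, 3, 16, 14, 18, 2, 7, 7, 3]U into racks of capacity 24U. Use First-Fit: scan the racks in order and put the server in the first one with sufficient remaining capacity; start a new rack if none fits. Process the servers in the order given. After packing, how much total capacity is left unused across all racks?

22

2U → rack 1 (remaining 22U)
2U → rack 1 (remaining 20U)
3U → rack 1 (remaining 17U)
16U → rack 1 (remaining 1U)
14U → rack 2 (remaining 10U)
18U → rack 3 (remaining 6U)
2U → rack 2 (remaining 8U)
7U → rack 2 (remaining 1U)
7U → rack 4 (remaining 17U)
3U → rack 3 (remaining 3U)
4 racks × 24U = 96U; used 74U; unused 22U.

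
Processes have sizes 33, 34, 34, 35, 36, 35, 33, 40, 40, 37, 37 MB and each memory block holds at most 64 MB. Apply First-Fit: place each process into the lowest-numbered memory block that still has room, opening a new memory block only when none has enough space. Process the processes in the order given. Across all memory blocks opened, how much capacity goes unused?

310

Put 33 MB in memory block 1; 31 MB remain.
Put 34 MB in memory block 2; 30 MB remain.
Put 34 MB in memory block 3; 30 MB remain.
Put 35 MB in memory block 4; 29 MB remain.
Put 36 MB in memory block 5; 28 MB remain.
Put 35 MB in memory block 6; 29 MB remain.
Put 33 MB in memory block 7; 31 MB remain.
Put 40 MB in memory block 8; 24 MB remain.
Put 40 MB in memory block 9; 24 MB remain.
Put 37 MB in memory block 10; 27 MB remain.
Put 37 MB in memory block 11; 27 MB remain.
11 memory blocks × 64 MB = 704 MB; used 394 MB; unused 310 MB.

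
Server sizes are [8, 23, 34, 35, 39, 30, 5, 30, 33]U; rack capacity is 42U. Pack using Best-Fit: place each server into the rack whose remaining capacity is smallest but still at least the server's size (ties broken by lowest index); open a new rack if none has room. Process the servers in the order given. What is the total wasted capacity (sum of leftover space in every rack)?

57

8U → rack 1 (remaining 34U)
23U → rack 1 (remaining 11U)
34U → rack 2 (remaining 8U)
35U → rack 3 (remaining 7U)
39U → rack 4 (remaining 3U)
30U → rack 5 (remaining 12U)
5U → rack 3 (remaining 2U)
30U → rack 6 (remaining 12U)
33U → rack 7 (remaining 9U)
7 racks × 42U = 294U; used 237U; unused 57U.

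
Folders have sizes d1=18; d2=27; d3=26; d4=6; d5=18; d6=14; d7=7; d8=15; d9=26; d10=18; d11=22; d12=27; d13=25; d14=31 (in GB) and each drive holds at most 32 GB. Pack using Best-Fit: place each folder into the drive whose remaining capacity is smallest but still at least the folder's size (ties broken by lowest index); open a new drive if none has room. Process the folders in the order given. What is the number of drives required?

drive 1: place d1 (18 GB), 14 GB left
drive 2: place d2 (27 GB), 5 GB left
drive 3: place d3 (26 GB), 6 GB left
drive 3: place d4 (6 GB), 0 GB left
drive 4: place d5 (18 GB), 14 GB left
drive 1: place d6 (14 GB), 0 GB left
drive 4: place d7 (7 GB), 7 GB left
drive 5: place d8 (15 GB), 17 GB left
drive 6: place d9 (26 GB), 6 GB left
drive 7: place d10 (18 GB), 14 GB left
drive 8: place d11 (22 GB), 10 GB left
drive 9: place d12 (27 GB), 5 GB left
drive 10: place d13 (25 GB), 7 GB left
drive 11: place d14 (31 GB), 1 GB left
Final drives: [18,14] [27] [26,6] [18,7] [15] [26] [18] [22] [27] [25] [31].

11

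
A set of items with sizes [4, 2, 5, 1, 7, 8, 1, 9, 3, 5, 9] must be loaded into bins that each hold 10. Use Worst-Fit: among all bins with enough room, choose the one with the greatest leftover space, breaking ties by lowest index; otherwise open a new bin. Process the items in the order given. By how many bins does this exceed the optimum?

1

Worst-Fit: [4,2,1] [5,1,3] [7] [8] [9] [5] [9] → 7 bins.
Total size 54; any packing needs at least ⌈54/10⌉ = 6 bins.
An optimal packing achieves that bound: [9,1] [9,1] [8,2] [7,3] [5,5] [4] → 6 bins.
Excess: 7 − 6 = 1.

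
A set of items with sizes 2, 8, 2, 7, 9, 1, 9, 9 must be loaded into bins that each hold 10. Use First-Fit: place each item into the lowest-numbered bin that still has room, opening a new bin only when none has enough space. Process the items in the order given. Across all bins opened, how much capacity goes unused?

Put 2 in bin 1; 8 remain.
Put 8 in bin 1; 0 remain.
Put 2 in bin 2; 8 remain.
Put 7 in bin 2; 1 remain.
Put 9 in bin 3; 1 remain.
Put 1 in bin 2; 0 remain.
Put 9 in bin 4; 1 remain.
Put 9 in bin 5; 1 remain.
5 bins × 10 = 50; used 47; unused 3.

3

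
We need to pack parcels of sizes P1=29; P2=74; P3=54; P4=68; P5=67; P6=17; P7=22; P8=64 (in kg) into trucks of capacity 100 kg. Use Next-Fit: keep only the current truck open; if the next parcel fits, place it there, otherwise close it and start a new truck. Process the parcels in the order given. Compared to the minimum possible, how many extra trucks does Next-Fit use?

1

Next-Fit: [29] [74] [54] [68] [67,17] [22,64] → 6 trucks.
5 parcels exceed 50 kg (half the capacity), and no two of those can share a truck, so at least 5 trucks are needed.
An optimal packing achieves that bound: [74,22] [68,29] [67,17] [64] [54] → 5 trucks.
Excess: 6 − 5 = 1.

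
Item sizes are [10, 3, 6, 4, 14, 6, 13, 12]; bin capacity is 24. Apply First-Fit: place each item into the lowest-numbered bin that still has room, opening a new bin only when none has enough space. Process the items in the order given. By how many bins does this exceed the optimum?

1

First-Fit: [10,3,6,4] [14,6] [13] [12] → 4 bins.
Total size 68; any packing needs at least ⌈68/24⌉ = 3 bins.
An optimal packing achieves that bound: [14,10] [13,6,4] [12,6,3] → 3 bins.
Excess: 4 − 3 = 1.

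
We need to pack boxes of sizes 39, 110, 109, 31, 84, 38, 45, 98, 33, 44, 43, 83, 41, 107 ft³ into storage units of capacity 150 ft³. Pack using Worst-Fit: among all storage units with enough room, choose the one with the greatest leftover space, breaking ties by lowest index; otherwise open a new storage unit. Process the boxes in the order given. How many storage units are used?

7

39 ft³ → storage unit 1 (remaining 111 ft³)
110 ft³ → storage unit 1 (remaining 1 ft³)
109 ft³ → storage unit 2 (remaining 41 ft³)
31 ft³ → storage unit 2 (remaining 10 ft³)
84 ft³ → storage unit 3 (remaining 66 ft³)
38 ft³ → storage unit 3 (remaining 28 ft³)
45 ft³ → storage unit 4 (remaining 105 ft³)
98 ft³ → storage unit 4 (remaining 7 ft³)
33 ft³ → storage unit 5 (remaining 117 ft³)
44 ft³ → storage unit 5 (remaining 73 ft³)
43 ft³ → storage unit 5 (remaining 30 ft³)
83 ft³ → storage unit 6 (remaining 67 ft³)
41 ft³ → storage unit 6 (remaining 26 ft³)
107 ft³ → storage unit 7 (remaining 43 ft³)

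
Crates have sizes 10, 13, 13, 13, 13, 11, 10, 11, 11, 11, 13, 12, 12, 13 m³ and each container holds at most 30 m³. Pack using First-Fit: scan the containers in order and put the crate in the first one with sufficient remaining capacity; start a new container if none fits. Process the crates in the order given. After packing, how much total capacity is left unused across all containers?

Put 10 m³ in container 1; 20 m³ remain.
Put 13 m³ in container 1; 7 m³ remain.
Put 13 m³ in container 2; 17 m³ remain.
Put 13 m³ in container 2; 4 m³ remain.
Put 13 m³ in container 3; 17 m³ remain.
Put 11 m³ in container 3; 6 m³ remain.
Put 10 m³ in container 4; 20 m³ remain.
Put 11 m³ in container 4; 9 m³ remain.
Put 11 m³ in container 5; 19 m³ remain.
Put 11 m³ in container 5; 8 m³ remain.
Put 13 m³ in container 6; 17 m³ remain.
Put 12 m³ in container 6; 5 m³ remain.
Put 12 m³ in container 7; 18 m³ remain.
Put 13 m³ in container 7; 5 m³ remain.
7 containers × 30 m³ = 210 m³; used 166 m³; unused 44 m³.

44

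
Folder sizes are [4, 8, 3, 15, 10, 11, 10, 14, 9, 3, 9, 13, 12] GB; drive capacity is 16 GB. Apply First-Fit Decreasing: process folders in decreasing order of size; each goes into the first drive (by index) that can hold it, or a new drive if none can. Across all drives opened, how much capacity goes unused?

39

Sorted descending: 15, 14, 13, 12, 11, 10, 10, 9, 9, 8, 4, 3, 3.
Put 15 GB in drive 1; 1 GB remain.
Put 14 GB in drive 2; 2 GB remain.
Put 13 GB in drive 3; 3 GB remain.
Put 12 GB in drive 4; 4 GB remain.
Put 11 GB in drive 5; 5 GB remain.
Put 10 GB in drive 6; 6 GB remain.
Put 10 GB in drive 7; 6 GB remain.
Put 9 GB in drive 8; 7 GB remain.
Put 9 GB in drive 9; 7 GB remain.
Put 8 GB in drive 10; 8 GB remain.
Put 4 GB in drive 4; 0 GB remain.
Put 3 GB in drive 3; 0 GB remain.
Put 3 GB in drive 5; 2 GB remain.
10 drives × 16 GB = 160 GB; used 121 GB; unused 39 GB.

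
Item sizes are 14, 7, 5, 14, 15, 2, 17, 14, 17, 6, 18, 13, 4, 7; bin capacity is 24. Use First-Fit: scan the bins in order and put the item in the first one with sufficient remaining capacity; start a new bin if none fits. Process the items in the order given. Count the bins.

8 bins

bin 1: place 14, 10 left
bin 1: place 7, 3 left
bin 2: place 5, 19 left
bin 2: place 14, 5 left
bin 3: place 15, 9 left
bin 1: place 2, 1 left
bin 4: place 17, 7 left
bin 5: place 14, 10 left
bin 6: place 17, 7 left
bin 3: place 6, 3 left
bin 7: place 18, 6 left
bin 8: place 13, 11 left
bin 2: place 4, 1 left
bin 4: place 7, 0 left
Final bins: [14,7,2] [5,14,4] [15,6] [17,7] [14] [17] [18] [13].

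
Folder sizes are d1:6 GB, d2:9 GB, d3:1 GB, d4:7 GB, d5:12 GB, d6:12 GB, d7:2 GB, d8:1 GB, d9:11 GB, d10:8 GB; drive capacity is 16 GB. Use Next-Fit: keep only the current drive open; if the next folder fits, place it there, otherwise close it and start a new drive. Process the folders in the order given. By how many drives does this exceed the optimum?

1

Next-Fit: [6,9,1] [7] [12] [12,2,1] [11] [8] → 6 drives.
Total size 69 GB; any packing needs at least ⌈69/16⌉ = 5 drives.
An optimal packing achieves that bound: [12,2,1,1] [12] [11] [9,7] [8,6] → 5 drives.
Excess: 6 − 5 = 1.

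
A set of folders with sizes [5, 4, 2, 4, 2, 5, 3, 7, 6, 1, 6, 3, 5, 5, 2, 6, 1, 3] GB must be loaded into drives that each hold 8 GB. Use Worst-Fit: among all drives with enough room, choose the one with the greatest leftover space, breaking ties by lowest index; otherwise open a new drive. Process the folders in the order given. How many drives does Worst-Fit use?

5 GB → drive 1 (remaining 3 GB)
4 GB → drive 2 (remaining 4 GB)
2 GB → drive 2 (remaining 2 GB)
4 GB → drive 3 (remaining 4 GB)
2 GB → drive 3 (remaining 2 GB)
5 GB → drive 4 (remaining 3 GB)
3 GB → drive 1 (remaining 0 GB)
7 GB → drive 5 (remaining 1 GB)
6 GB → drive 6 (remaining 2 GB)
1 GB → drive 4 (remaining 2 GB)
6 GB → drive 7 (remaining 2 GB)
3 GB → drive 8 (remaining 5 GB)
5 GB → drive 8 (remaining 0 GB)
5 GB → drive 9 (remaining 3 GB)
2 GB → drive 9 (remaining 1 GB)
6 GB → drive 10 (remaining 2 GB)
1 GB → drive 2 (remaining 1 GB)
3 GB → drive 11 (remaining 5 GB)

11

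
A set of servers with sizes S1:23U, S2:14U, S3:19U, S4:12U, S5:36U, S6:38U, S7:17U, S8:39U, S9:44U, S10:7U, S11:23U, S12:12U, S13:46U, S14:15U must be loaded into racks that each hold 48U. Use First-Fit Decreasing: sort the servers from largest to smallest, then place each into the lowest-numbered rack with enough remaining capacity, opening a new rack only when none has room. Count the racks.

Sorted descending: 46, 44, 39, 38, 36, 23, 23, 19, 17, 15, 14, 12, 12, 7.
Put 46U in rack 1; 2U remain.
Put 44U in rack 2; 4U remain.
Put 39U in rack 3; 9U remain.
Put 38U in rack 4; 10U remain.
Put 36U in rack 5; 12U remain.
Put 23U in rack 6; 25U remain.
Put 23U in rack 6; 2U remain.
Put 19U in rack 7; 29U remain.
Put 17U in rack 7; 12U remain.
Put 15U in rack 8; 33U remain.
Put 14U in rack 8; 19U remain.
Put 12U in rack 5; 0U remain.
Put 12U in rack 7; 0U remain.
Put 7U in rack 3; 2U remain.

8 racks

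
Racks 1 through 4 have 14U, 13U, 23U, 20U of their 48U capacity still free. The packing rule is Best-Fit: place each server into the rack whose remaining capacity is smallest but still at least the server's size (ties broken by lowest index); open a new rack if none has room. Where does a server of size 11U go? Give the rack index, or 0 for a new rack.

2

Racks with room: rack 1 (14U), rack 2 (13U), rack 3 (23U), rack 4 (20U).
Tightest fit is rack 2 with 13U free.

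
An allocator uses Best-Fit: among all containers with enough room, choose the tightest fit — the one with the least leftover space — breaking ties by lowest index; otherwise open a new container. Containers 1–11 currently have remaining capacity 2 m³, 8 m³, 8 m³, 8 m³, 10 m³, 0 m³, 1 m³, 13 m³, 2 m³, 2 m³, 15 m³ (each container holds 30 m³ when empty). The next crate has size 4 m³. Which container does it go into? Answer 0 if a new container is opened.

2

Containers with room: container 2 (8 m³), container 3 (8 m³), container 4 (8 m³), container 5 (10 m³), container 8 (13 m³), container 11 (15 m³).
Tightest fit is container 2 with 8 m³ free.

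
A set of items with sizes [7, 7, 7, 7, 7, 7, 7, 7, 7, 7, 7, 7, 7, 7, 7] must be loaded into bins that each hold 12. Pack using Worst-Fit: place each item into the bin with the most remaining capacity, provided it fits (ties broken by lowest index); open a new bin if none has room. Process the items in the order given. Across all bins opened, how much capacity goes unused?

Put 7 in bin 1; 5 remain.
Put 7 in bin 2; 5 remain.
Put 7 in bin 3; 5 remain.
Put 7 in bin 4; 5 remain.
Put 7 in bin 5; 5 remain.
Put 7 in bin 6; 5 remain.
Put 7 in bin 7; 5 remain.
Put 7 in bin 8; 5 remain.
Put 7 in bin 9; 5 remain.
Put 7 in bin 10; 5 remain.
Put 7 in bin 11; 5 remain.
Put 7 in bin 12; 5 remain.
Put 7 in bin 13; 5 remain.
Put 7 in bin 14; 5 remain.
Put 7 in bin 15; 5 remain.
15 bins × 12 = 180; used 105; unused 75.

75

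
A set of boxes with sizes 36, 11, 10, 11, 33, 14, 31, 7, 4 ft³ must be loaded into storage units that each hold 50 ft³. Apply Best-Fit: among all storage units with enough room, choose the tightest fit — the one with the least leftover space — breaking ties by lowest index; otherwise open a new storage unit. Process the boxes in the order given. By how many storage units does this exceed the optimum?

0

Best-Fit: [36,11] [10,11] [33,14] [31,7,4] → 4 storage units.
Total size 157 ft³; any packing needs at least ⌈157/50⌉ = 4 storage units.
So 4 is already optimal.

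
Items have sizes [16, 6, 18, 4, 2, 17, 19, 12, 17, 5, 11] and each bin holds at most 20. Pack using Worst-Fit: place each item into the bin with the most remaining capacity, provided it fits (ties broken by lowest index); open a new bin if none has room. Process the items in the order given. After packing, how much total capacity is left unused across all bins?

bin 1: place 16, 4 left
bin 2: place 6, 14 left
bin 3: place 18, 2 left
bin 2: place 4, 10 left
bin 2: place 2, 8 left
bin 4: place 17, 3 left
bin 5: place 19, 1 left
bin 6: place 12, 8 left
bin 7: place 17, 3 left
bin 2: place 5, 3 left
bin 8: place 11, 9 left
8 bins × 20 = 160; used 127; unused 33.

33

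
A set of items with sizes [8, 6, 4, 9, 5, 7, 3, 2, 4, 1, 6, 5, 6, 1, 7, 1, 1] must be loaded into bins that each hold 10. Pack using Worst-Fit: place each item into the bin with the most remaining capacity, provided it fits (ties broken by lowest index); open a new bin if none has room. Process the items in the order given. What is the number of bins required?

9

8 → bin 1 (remaining 2)
6 → bin 2 (remaining 4)
4 → bin 2 (remaining 0)
9 → bin 3 (remaining 1)
5 → bin 4 (remaining 5)
7 → bin 5 (remaining 3)
3 → bin 4 (remaining 2)
2 → bin 5 (remaining 1)
4 → bin 6 (remaining 6)
1 → bin 6 (remaining 5)
6 → bin 7 (remaining 4)
5 → bin 6 (remaining 0)
6 → bin 8 (remaining 4)
1 → bin 7 (remaining 3)
7 → bin 9 (remaining 3)
1 → bin 8 (remaining 3)
1 → bin 7 (remaining 2)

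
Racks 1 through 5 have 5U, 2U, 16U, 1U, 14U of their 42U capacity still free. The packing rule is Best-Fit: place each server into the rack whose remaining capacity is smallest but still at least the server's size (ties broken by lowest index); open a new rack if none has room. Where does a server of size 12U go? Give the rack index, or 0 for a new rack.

Racks with room: rack 3 (16U), rack 5 (14U).
Tightest fit is rack 5 with 14U free.

5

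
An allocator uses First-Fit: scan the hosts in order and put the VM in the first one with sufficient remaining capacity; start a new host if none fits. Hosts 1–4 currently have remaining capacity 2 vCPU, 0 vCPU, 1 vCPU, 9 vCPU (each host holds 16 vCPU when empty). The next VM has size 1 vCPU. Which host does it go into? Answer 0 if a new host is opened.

Hosts with room: host 1 (2 vCPU), host 3 (1 vCPU), host 4 (9 vCPU).
The first with room is host 1.

1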